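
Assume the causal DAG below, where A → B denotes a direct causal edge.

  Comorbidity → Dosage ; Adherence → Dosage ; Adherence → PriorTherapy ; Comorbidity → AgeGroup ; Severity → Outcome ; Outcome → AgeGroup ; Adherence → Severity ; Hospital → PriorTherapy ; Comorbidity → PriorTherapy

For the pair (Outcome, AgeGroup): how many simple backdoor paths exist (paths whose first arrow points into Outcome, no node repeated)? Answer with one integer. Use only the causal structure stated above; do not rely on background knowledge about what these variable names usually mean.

2

A backdoor path from Outcome to AgeGroup is any simple undirected path whose first edge points into Outcome (i.e. leaves Outcome via a parent).
Parents of Outcome: {Severity}.
Enumerating:
  P1: Outcome <- Severity <- Adherence -> Dosage <- Comorbidity -> AgeGroup
  P2: Outcome <- Severity <- Adherence -> PriorTherapy <- Comorbidity -> AgeGroup
That exhausts the simple backdoor paths. Count: 2.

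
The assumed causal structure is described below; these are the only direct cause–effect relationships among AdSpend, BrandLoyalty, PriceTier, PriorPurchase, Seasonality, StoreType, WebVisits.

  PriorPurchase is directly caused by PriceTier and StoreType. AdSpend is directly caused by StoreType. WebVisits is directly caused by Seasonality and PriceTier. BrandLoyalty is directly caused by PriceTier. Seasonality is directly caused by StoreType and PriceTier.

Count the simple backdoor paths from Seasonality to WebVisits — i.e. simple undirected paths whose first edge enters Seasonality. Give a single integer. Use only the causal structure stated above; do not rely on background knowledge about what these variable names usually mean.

A backdoor path from Seasonality to WebVisits is any simple undirected path whose first edge points into Seasonality (i.e. leaves Seasonality via a parent).
Parents of Seasonality: {PriceTier, StoreType}.
Enumerating:
  P1: Seasonality <- PriceTier -> WebVisits
  P2: Seasonality <- StoreType -> PriorPurchase <- PriceTier -> WebVisits
That exhausts the simple backdoor paths. Count: 2.

2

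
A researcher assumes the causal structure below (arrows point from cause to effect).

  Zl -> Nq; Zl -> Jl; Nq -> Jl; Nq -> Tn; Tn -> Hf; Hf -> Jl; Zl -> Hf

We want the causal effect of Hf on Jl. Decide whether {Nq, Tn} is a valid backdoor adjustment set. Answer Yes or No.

No

Backdoor paths from Hf to Jl (paths whose first edge points into Hf):
  P1: Hf <- Zl -> Nq -> Jl
  P2: Hf <- Zl -> Jl
  P3: Hf <- Tn <- Nq <- Zl -> Jl
  P4: Hf <- Tn <- Nq -> Jl
Condition 1 (no descendant of Hf in the set): holds — descendants of Hf are {Jl}; none are in {Nq, Tn}.
Condition 2 (every backdoor path blocked by {Nq, Tn}):
  P1: blocked at chain node Nq ∈ conditioning set.
  P2: open — no interior node is in the conditioning set.
  P3: blocked at chain node Tn ∈ conditioning set.
  P4: blocked at chain node Tn ∈ conditioning set.
{Nq, Tn} does not satisfy the backdoor criterion.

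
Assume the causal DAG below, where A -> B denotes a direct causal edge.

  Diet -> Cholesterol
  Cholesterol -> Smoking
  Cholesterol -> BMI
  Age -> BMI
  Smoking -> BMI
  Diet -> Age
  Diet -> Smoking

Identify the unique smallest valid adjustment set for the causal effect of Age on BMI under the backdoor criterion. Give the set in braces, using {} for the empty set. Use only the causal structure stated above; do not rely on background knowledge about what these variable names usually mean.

Variables eligible for adjustment (non-descendants of Age, excluding Age and BMI): {Cholesterol, Diet, Smoking}.
Backdoor paths from Age to BMI:
  P1: Age <- Diet -> Cholesterol -> Smoking -> BMI
  P2: Age <- Diet -> Cholesterol -> BMI
  P3: Age <- Diet -> Smoking <- Cholesterol -> BMI
  P4: Age <- Diet -> Smoking -> BMI
The empty set is not sufficient: P1 (Age <- Diet -> Cholesterol -> Smoking -> BMI) has no collider blocking it and no conditioned non-collider, so it is open.
Try {Diet}:
  P1: blocked at fork node Diet ∈ conditioning set.
  P2: blocked at fork node Diet ∈ conditioning set.
  P3: blocked at fork node Diet ∈ conditioning set.
  P4: blocked at fork node Diet ∈ conditioning set.
{Diet} contains no descendant of Age and blocks every backdoor path.
No other singleton works — e.g. {Cholesterol} leaves P4 open — so {Diet} is the unique smallest valid adjustment set.

{Diet}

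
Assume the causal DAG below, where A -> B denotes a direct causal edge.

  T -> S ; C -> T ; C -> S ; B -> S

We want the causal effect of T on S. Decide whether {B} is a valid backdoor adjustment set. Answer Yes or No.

No

Backdoor paths from T to S (paths whose first edge points into T):
  P1: T <- C -> S
Condition 1 (no descendant of T in the set): holds — descendants of T are {S}; none are in {B}.
Condition 2 (every backdoor path blocked by {B}):
  P1: open — no interior node is in the conditioning set.
{B} does not satisfy the backdoor criterion.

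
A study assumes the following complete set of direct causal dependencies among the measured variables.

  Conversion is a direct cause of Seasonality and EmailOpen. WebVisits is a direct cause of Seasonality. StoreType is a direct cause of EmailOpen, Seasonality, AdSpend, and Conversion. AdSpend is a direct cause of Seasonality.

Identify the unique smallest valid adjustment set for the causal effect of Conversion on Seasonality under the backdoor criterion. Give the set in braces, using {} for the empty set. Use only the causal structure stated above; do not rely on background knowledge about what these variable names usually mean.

Variables eligible for adjustment (non-descendants of Conversion, excluding Conversion and Seasonality): {AdSpend, StoreType, WebVisits}.
Backdoor paths from Conversion to Seasonality:
  P1: Conversion <- StoreType -> AdSpend -> Seasonality
  P2: Conversion <- StoreType -> Seasonality
The empty set is not sufficient: P1 (Conversion <- StoreType -> AdSpend -> Seasonality) has no collider blocking it and no conditioned non-collider, so it is open.
Try {StoreType}:
  P1: blocked at fork node StoreType ∈ conditioning set.
  P2: blocked at fork node StoreType ∈ conditioning set.
{StoreType} contains no descendant of Conversion and blocks every backdoor path.
No other singleton works — e.g. {WebVisits} leaves P1 open — so {StoreType} is the unique smallest valid adjustment set.

{StoreType}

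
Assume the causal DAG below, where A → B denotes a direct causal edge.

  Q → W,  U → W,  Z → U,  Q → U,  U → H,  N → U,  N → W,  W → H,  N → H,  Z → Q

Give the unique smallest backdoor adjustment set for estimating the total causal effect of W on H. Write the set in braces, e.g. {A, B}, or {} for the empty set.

{N, U}

Variables eligible for adjustment (non-descendants of W, excluding W and H): {N, Q, U, Z}.
Backdoor paths from W to H:
  P1: W <- Q <- Z -> U <- N -> H
  P2: W <- Q <- Z -> U -> H
  P3: W <- Q -> U <- N -> H
  P4: W <- Q -> U -> H
  P5: W <- N -> U -> H
  P6: W <- N -> H
  P7: W <- U <- N -> H
  P8: W <- U -> H
The empty set is not sufficient: P2 (W <- Q <- Z -> U -> H) has no collider blocking it and no conditioned non-collider, so it is open.
Try {N, U}:
  P1: blocked at fork node N ∈ conditioning set.
  P2: blocked at chain node U ∈ conditioning set.
  P3: blocked at fork node N ∈ conditioning set.
  P4: blocked at chain node U ∈ conditioning set.
  P5: blocked at fork node N ∈ conditioning set.
  P6: blocked at fork node N ∈ conditioning set.
  P7: blocked at chain node U ∈ conditioning set.
  P8: blocked at fork node U ∈ conditioning set.
{N, U} contains no descendant of W and blocks every backdoor path.
Every element of {N, U} is needed (dropping N leaves P1 open; dropping U leaves P2 open), so no proper subset is valid.
Among all size-2 subsets of the eligible variables, only {N, U} blocks every backdoor path, so it is the unique smallest valid adjustment set.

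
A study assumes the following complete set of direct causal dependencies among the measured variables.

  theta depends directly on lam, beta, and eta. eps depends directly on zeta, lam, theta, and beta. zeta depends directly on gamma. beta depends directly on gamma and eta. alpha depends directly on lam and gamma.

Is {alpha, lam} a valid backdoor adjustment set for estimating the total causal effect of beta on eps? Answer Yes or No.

Backdoor paths from beta to eps (paths whose first edge points into beta):
  P1: beta <- gamma -> alpha <- lam -> theta -> eps
  P2: beta <- gamma -> alpha <- lam -> eps
  P3: beta <- gamma -> zeta -> eps
  P4: beta <- eta -> theta <- lam -> alpha <- gamma -> zeta -> eps
  P5: beta <- eta -> theta <- lam -> eps
  P6: beta <- eta -> theta -> eps
Condition 1 (no descendant of beta in the set): holds — descendants of beta are {eps, theta}; none are in {alpha, lam}.
Condition 2 (every backdoor path blocked by {alpha, lam}):
  P1: blocked at fork node lam ∈ conditioning set.
  P2: blocked at fork node lam ∈ conditioning set.
  P3: open — no interior node is in the conditioning set.
  P4: blocked at collider theta (neither it nor any descendant is in the conditioning set).
  P5: blocked at collider theta (neither it nor any descendant is in the conditioning set).
  P6: open — no interior node is in the conditioning set.
{alpha, lam} does not satisfy the backdoor criterion.

No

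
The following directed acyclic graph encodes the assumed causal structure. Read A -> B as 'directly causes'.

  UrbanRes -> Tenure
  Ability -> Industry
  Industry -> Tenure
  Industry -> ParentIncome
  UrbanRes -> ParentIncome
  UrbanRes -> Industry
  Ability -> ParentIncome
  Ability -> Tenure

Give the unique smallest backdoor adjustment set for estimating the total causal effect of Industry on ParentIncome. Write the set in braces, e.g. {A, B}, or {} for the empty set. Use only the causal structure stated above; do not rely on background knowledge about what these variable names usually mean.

{Ability, UrbanRes}

Variables eligible for adjustment (non-descendants of Industry, excluding Industry and ParentIncome): {Ability, UrbanRes}.
Backdoor paths from Industry to ParentIncome:
  P1: Industry <- Ability -> ParentIncome
  P2: Industry <- Ability -> Tenure <- UrbanRes -> ParentIncome
  P3: Industry <- UrbanRes -> ParentIncome
  P4: Industry <- UrbanRes -> Tenure <- Ability -> ParentIncome
The empty set is not sufficient: P1 (Industry <- Ability -> ParentIncome) has no collider blocking it and no conditioned non-collider, so it is open.
Try {Ability, UrbanRes}:
  P1: blocked at fork node Ability ∈ conditioning set.
  P2: blocked at fork node Ability ∈ conditioning set.
  P3: blocked at fork node UrbanRes ∈ conditioning set.
  P4: blocked at fork node UrbanRes ∈ conditioning set.
{Ability, UrbanRes} contains no descendant of Industry and blocks every backdoor path.
Every element of {Ability, UrbanRes} is needed (dropping Ability leaves P1 open; dropping UrbanRes leaves P3 open), so no proper subset is valid.
Among all size-2 subsets of the eligible variables, only {Ability, UrbanRes} blocks every backdoor path, so it is the unique smallest valid adjustment set.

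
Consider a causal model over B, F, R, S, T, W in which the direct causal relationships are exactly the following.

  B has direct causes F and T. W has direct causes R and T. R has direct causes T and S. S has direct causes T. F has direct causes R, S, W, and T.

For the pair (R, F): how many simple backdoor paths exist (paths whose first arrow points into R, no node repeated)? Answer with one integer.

8

A backdoor path from R to F is any simple undirected path whose first edge points into R (i.e. leaves R via a parent).
Parents of R: {S, T}.
Enumerating:
  P1: R <- T -> S -> F
  P2: R <- T -> W -> F
  P3: R <- T -> F
  P4: R <- T -> B <- F
  P5: R <- S <- T -> W -> F
  P6: R <- S <- T -> F
  P7: R <- S <- T -> B <- F
  P8: R <- S -> F
That exhausts the simple backdoor paths. Count: 8.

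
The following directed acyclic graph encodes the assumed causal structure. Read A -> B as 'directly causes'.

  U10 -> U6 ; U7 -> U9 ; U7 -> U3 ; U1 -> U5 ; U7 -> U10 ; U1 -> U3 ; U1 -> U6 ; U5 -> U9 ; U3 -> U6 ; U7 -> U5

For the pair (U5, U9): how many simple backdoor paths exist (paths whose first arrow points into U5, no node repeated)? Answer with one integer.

5

A backdoor path from U5 to U9 is any simple undirected path whose first edge points into U5 (i.e. leaves U5 via a parent).
Parents of U5: {U1, U7}.
Enumerating:
  P1: U5 <- U1 -> U3 <- U7 -> U9
  P2: U5 <- U1 -> U3 -> U6 <- U10 <- U7 -> U9
  P3: U5 <- U1 -> U6 <- U3 <- U7 -> U9
  P4: U5 <- U1 -> U6 <- U10 <- U7 -> U9
  P5: U5 <- U7 -> U9
That exhausts the simple backdoor paths. Count: 5.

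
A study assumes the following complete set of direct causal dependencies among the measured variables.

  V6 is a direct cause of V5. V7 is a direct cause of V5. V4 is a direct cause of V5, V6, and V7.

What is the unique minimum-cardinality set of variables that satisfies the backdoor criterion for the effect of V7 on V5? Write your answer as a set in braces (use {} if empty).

{V4}

Variables eligible for adjustment (non-descendants of V7, excluding V7 and V5): {V4, V6}.
Backdoor paths from V7 to V5:
  P1: V7 <- V4 -> V6 -> V5
  P2: V7 <- V4 -> V5
The empty set is not sufficient: P1 (V7 <- V4 -> V6 -> V5) has no collider blocking it and no conditioned non-collider, so it is open.
Try {V4}:
  P1: blocked at fork node V4 ∈ conditioning set.
  P2: blocked at fork node V4 ∈ conditioning set.
{V4} contains no descendant of V7 and blocks every backdoor path.
No other singleton works — e.g. {V6} leaves P2 open — so {V4} is the unique smallest valid adjustment set.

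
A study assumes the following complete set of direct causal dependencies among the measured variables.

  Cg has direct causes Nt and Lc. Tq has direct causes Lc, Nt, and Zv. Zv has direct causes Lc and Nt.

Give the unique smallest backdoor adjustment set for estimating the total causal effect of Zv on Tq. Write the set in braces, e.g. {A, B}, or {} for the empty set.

{Lc, Nt}

Variables eligible for adjustment (non-descendants of Zv, excluding Zv and Tq): {Cg, Lc, Nt}.
Backdoor paths from Zv to Tq:
  P1: Zv <- Lc -> Cg <- Nt -> Tq
  P2: Zv <- Lc -> Tq
  P3: Zv <- Nt -> Cg <- Lc -> Tq
  P4: Zv <- Nt -> Tq
The empty set is not sufficient: P2 (Zv <- Lc -> Tq) has no collider blocking it and no conditioned non-collider, so it is open.
Try {Lc, Nt}:
  P1: blocked at fork node Lc ∈ conditioning set.
  P2: blocked at fork node Lc ∈ conditioning set.
  P3: blocked at fork node Nt ∈ conditioning set.
  P4: blocked at fork node Nt ∈ conditioning set.
{Lc, Nt} contains no descendant of Zv and blocks every backdoor path.
Every element of {Lc, Nt} is needed (dropping Lc leaves P2 open; dropping Nt leaves P4 open), so no proper subset is valid.
Among all size-2 subsets of the eligible variables, only {Lc, Nt} blocks every backdoor path, so it is the unique smallest valid adjustment set.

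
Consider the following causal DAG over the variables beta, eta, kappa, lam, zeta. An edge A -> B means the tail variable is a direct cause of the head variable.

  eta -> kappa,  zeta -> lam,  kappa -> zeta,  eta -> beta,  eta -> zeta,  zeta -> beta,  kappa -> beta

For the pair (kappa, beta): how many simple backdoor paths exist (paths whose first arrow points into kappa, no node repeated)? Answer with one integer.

2

A backdoor path from kappa to beta is any simple undirected path whose first edge points into kappa (i.e. leaves kappa via a parent).
Parents of kappa: {eta}.
Enumerating:
  P1: kappa <- eta -> zeta -> beta
  P2: kappa <- eta -> beta
That exhausts the simple backdoor paths. Count: 2.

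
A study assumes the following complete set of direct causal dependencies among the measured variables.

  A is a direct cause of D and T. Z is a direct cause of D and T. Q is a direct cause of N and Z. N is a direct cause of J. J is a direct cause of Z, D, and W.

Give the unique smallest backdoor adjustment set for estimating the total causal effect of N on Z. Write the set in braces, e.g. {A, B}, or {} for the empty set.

Variables eligible for adjustment (non-descendants of N, excluding N and Z): {A, Q}.
Backdoor paths from N to Z:
  P1: N <- Q -> Z
The empty set is not sufficient: P1 (N <- Q -> Z) has no collider blocking it and no conditioned non-collider, so it is open.
Try {Q}:
  P1: blocked at fork node Q ∈ conditioning set.
{Q} contains no descendant of N and blocks every backdoor path.
No other singleton works — e.g. {A} leaves P1 open — so {Q} is the unique smallest valid adjustment set.

{Q}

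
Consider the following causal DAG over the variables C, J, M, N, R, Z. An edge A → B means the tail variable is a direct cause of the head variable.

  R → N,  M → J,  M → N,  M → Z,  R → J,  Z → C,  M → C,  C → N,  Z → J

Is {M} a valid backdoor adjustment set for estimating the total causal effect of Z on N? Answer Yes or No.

Yes

Backdoor paths from Z to N (paths whose first edge points into Z):
  P1: Z <- M -> C -> N
  P2: Z <- M -> J <- R -> N
  P3: Z <- M -> N
Condition 1 (no descendant of Z in the set): holds — descendants of Z are {C, J, N}; none are in {M}.
Condition 2 (every backdoor path blocked by {M}):
  P1: blocked at fork node M ∈ conditioning set.
  P2: blocked at fork node M ∈ conditioning set.
  P3: blocked at fork node M ∈ conditioning set.
{M} satisfies the backdoor criterion.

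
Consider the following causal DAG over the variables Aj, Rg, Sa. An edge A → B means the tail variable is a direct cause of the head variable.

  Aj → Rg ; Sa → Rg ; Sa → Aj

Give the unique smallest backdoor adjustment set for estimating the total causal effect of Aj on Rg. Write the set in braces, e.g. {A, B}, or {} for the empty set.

{Sa}

Variables eligible for adjustment (non-descendants of Aj, excluding Aj and Rg): {Sa}.
Backdoor paths from Aj to Rg:
  P1: Aj <- Sa -> Rg
The empty set is not sufficient: P1 (Aj <- Sa -> Rg) has no collider blocking it and no conditioned non-collider, so it is open.
Try {Sa}:
  P1: blocked at fork node Sa ∈ conditioning set.
{Sa} contains no descendant of Aj and blocks every backdoor path.
{Sa} is the unique smallest valid adjustment set.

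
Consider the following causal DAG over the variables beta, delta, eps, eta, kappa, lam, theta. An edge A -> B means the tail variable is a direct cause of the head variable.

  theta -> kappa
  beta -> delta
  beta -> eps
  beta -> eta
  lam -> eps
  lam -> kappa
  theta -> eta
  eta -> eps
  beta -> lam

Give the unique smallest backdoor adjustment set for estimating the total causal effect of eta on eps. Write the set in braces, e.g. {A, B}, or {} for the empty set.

{beta}

Variables eligible for adjustment (non-descendants of eta, excluding eta and eps): {beta, delta, kappa, lam, theta}.
Backdoor paths from eta to eps:
  P1: eta <- beta -> lam -> eps
  P2: eta <- beta -> eps
  P3: eta <- theta -> kappa <- lam <- beta -> eps
  P4: eta <- theta -> kappa <- lam -> eps
The empty set is not sufficient: P1 (eta <- beta -> lam -> eps) has no collider blocking it and no conditioned non-collider, so it is open.
Try {beta}:
  P1: blocked at fork node beta ∈ conditioning set.
  P2: blocked at fork node beta ∈ conditioning set.
  P3: blocked at collider kappa (neither it nor any descendant is in the conditioning set).
  P4: blocked at collider kappa (neither it nor any descendant is in the conditioning set).
{beta} contains no descendant of eta and blocks every backdoor path.
No other singleton works — e.g. {theta} leaves P1 open — so {beta} is the unique smallest valid adjustment set.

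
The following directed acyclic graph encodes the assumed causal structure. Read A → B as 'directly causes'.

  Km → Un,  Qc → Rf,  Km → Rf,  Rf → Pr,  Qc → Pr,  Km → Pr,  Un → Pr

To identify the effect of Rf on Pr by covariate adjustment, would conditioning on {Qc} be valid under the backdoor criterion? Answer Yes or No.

Backdoor paths from Rf to Pr (paths whose first edge points into Rf):
  P1: Rf <- Km -> Un -> Pr
  P2: Rf <- Km -> Pr
  P3: Rf <- Qc -> Pr
Condition 1 (no descendant of Rf in the set): holds — descendants of Rf are {Pr}; none are in {Qc}.
Condition 2 (every backdoor path blocked by {Qc}):
  P1: open — no interior node is in the conditioning set.
  P2: open — no interior node is in the conditioning set.
  P3: blocked at fork node Qc ∈ conditioning set.
{Qc} does not satisfy the backdoor criterion.

No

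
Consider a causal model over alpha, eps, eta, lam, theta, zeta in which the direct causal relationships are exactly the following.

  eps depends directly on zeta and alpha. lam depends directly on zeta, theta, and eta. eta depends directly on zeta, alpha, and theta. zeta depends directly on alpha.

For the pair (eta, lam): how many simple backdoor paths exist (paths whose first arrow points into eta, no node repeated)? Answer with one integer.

4

A backdoor path from eta to lam is any simple undirected path whose first edge points into eta (i.e. leaves eta via a parent).
Parents of eta: {alpha, theta, zeta}.
Enumerating:
  P1: eta <- alpha -> zeta -> lam
  P2: eta <- alpha -> eps <- zeta -> lam
  P3: eta <- zeta -> lam
  P4: eta <- theta -> lam
That exhausts the simple backdoor paths. Count: 4.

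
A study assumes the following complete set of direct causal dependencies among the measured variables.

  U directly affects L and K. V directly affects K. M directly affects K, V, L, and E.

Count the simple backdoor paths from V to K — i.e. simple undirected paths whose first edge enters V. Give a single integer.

A backdoor path from V to K is any simple undirected path whose first edge points into V (i.e. leaves V via a parent).
Parents of V: {M}.
Enumerating:
  P1: V <- M -> L <- U -> K
  P2: V <- M -> K
That exhausts the simple backdoor paths. Count: 2.

2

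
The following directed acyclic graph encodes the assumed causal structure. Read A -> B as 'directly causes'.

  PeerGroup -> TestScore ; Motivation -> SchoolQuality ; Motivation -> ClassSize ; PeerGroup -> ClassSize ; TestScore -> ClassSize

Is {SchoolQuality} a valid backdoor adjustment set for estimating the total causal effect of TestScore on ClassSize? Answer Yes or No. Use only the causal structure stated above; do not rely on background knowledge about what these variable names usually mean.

Backdoor paths from TestScore to ClassSize (paths whose first edge points into TestScore):
  P1: TestScore <- PeerGroup -> ClassSize
Condition 1 (no descendant of TestScore in the set): holds — descendants of TestScore are {ClassSize}; none are in {SchoolQuality}.
Condition 2 (every backdoor path blocked by {SchoolQuality}):
  P1: open — no interior node is in the conditioning set.
{SchoolQuality} does not satisfy the backdoor criterion.

No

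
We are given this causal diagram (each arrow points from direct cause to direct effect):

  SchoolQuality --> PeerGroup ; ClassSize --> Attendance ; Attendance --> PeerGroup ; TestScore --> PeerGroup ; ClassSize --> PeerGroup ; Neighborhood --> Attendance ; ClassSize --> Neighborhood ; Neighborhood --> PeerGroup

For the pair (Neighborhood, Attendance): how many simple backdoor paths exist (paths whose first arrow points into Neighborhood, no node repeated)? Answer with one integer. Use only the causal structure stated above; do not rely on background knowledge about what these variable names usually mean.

A backdoor path from Neighborhood to Attendance is any simple undirected path whose first edge points into Neighborhood (i.e. leaves Neighborhood via a parent).
Parents of Neighborhood: {ClassSize}.
Enumerating:
  P1: Neighborhood <- ClassSize -> Attendance
  P2: Neighborhood <- ClassSize -> PeerGroup <- Attendance
That exhausts the simple backdoor paths. Count: 2.

2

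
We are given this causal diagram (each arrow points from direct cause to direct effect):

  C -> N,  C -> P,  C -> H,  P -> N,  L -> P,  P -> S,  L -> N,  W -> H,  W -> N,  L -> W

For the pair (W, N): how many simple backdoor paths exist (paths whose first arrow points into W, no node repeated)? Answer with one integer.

3

A backdoor path from W to N is any simple undirected path whose first edge points into W (i.e. leaves W via a parent).
Parents of W: {L}.
Enumerating:
  P1: W <- L -> P <- C -> N
  P2: W <- L -> P -> N
  P3: W <- L -> N
That exhausts the simple backdoor paths. Count: 3.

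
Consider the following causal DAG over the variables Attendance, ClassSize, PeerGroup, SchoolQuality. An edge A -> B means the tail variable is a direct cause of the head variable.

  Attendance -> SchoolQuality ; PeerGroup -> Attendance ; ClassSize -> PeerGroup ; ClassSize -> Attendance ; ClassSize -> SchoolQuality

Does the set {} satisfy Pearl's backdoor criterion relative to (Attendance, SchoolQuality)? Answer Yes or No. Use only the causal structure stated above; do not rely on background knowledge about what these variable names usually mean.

Backdoor paths from Attendance to SchoolQuality (paths whose first edge points into Attendance):
  P1: Attendance <- ClassSize -> SchoolQuality
  P2: Attendance <- PeerGroup <- ClassSize -> SchoolQuality
Condition 1 (no descendant of Attendance in the set): holds — descendants of Attendance are {SchoolQuality}; none are in {}.
Condition 2 (every backdoor path blocked by {}):
  P1: open — no interior node is in the conditioning set.
  P2: open — no interior node is in the conditioning set.
{} does not satisfy the backdoor criterion.

No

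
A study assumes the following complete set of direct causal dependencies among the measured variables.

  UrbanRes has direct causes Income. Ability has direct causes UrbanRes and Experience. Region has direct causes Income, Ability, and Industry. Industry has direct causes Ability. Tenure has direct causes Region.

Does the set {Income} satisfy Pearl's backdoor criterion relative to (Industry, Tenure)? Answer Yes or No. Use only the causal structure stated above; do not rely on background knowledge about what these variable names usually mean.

No

Backdoor paths from Industry to Tenure (paths whose first edge points into Industry):
  P1: Industry <- Ability <- UrbanRes <- Income -> Region -> Tenure
  P2: Industry <- Ability -> Region -> Tenure
Condition 1 (no descendant of Industry in the set): holds — descendants of Industry are {Region, Tenure}; none are in {Income}.
Condition 2 (every backdoor path blocked by {Income}):
  P1: blocked at fork node Income ∈ conditioning set.
  P2: open — no interior node is in the conditioning set.
{Income} does not satisfy the backdoor criterion.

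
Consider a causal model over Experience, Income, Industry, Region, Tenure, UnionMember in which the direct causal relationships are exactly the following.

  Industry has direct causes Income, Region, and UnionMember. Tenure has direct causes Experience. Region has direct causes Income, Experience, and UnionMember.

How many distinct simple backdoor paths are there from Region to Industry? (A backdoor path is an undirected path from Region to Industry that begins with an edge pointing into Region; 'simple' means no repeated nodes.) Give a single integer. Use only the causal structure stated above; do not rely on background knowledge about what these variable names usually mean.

2

A backdoor path from Region to Industry is any simple undirected path whose first edge points into Region (i.e. leaves Region via a parent).
Parents of Region: {Experience, Income, UnionMember}.
Enumerating:
  P1: Region <- Income -> Industry
  P2: Region <- UnionMember -> Industry
That exhausts the simple backdoor paths. Count: 2.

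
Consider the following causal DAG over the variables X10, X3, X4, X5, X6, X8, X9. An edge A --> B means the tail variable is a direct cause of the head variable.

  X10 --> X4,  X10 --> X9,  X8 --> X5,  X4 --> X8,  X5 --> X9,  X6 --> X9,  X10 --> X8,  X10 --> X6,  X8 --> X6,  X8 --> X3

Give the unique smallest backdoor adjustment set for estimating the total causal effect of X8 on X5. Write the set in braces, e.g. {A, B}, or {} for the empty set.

{}

Variables eligible for adjustment (non-descendants of X8, excluding X8 and X5): {X10, X4}.
Backdoor paths from X8 to X5:
  P1: X8 <- X10 -> X6 -> X9 <- X5
  P2: X8 <- X10 -> X9 <- X5
  P3: X8 <- X4 <- X10 -> X6 -> X9 <- X5
  P4: X8 <- X4 <- X10 -> X9 <- X5
Each backdoor path contains an unconditioned collider, so every path is already blocked with the empty conditioning set:
  P1: blocked at collider X9 (neither it nor any descendant is in the conditioning set).
  P2: blocked at collider X9 (neither it nor any descendant is in the conditioning set).
  P3: blocked at collider X9 (neither it nor any descendant is in the conditioning set).
  P4: blocked at collider X9 (neither it nor any descendant is in the conditioning set).
The empty set is therefore the unique smallest valid set.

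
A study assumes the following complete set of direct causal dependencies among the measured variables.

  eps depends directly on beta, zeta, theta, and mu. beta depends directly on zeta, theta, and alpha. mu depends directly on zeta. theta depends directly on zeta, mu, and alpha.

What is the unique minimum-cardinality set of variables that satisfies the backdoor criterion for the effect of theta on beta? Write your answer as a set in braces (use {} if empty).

Variables eligible for adjustment (non-descendants of theta, excluding theta and beta): {alpha, mu, zeta}.
Backdoor paths from theta to beta:
  P1: theta <- alpha -> beta
  P2: theta <- zeta -> mu -> eps <- beta
  P3: theta <- zeta -> beta
  P4: theta <- zeta -> eps <- beta
  P5: theta <- mu <- zeta -> beta
  P6: theta <- mu <- zeta -> eps <- beta
  P7: theta <- mu -> eps <- zeta -> beta
  P8: theta <- mu -> eps <- beta
The empty set is not sufficient: P1 (theta <- alpha -> beta) has no collider blocking it and no conditioned non-collider, so it is open.
Try {alpha, zeta}:
  P1: blocked at fork node alpha ∈ conditioning set.
  P2: blocked at fork node zeta ∈ conditioning set.
  P3: blocked at fork node zeta ∈ conditioning set.
  P4: blocked at fork node zeta ∈ conditioning set.
  P5: blocked at fork node zeta ∈ conditioning set.
  P6: blocked at fork node zeta ∈ conditioning set.
  P7: blocked at collider eps (neither it nor any descendant is in the conditioning set).
  P8: blocked at collider eps (neither it nor any descendant is in the conditioning set).
{alpha, zeta} contains no descendant of theta and blocks every backdoor path.
Every element of {alpha, zeta} is needed (dropping alpha leaves P1 open; dropping zeta leaves P3 open), so no proper subset is valid.
Among all size-2 subsets of the eligible variables, only {alpha, zeta} blocks every backdoor path, so it is the unique smallest valid adjustment set.

{alpha, zeta}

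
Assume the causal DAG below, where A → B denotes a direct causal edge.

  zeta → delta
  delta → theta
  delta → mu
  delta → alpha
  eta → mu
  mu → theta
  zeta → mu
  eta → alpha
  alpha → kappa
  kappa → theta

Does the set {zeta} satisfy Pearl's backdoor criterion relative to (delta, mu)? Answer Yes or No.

Yes

Backdoor paths from delta to mu (paths whose first edge points into delta):
  P1: delta <- zeta -> mu
Condition 1 (no descendant of delta in the set): holds — descendants of delta are {alpha, kappa, mu, theta}; none are in {zeta}.
Condition 2 (every backdoor path blocked by {zeta}):
  P1: blocked at fork node zeta ∈ conditioning set.
{zeta} satisfies the backdoor criterion.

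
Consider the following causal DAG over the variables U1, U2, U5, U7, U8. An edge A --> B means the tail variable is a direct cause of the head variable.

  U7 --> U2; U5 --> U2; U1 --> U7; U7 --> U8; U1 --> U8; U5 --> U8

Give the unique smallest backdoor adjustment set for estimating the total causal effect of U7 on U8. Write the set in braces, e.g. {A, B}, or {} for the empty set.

Variables eligible for adjustment (non-descendants of U7, excluding U7 and U8): {U1, U5}.
Backdoor paths from U7 to U8:
  P1: U7 <- U1 -> U8
The empty set is not sufficient: P1 (U7 <- U1 -> U8) has no collider blocking it and no conditioned non-collider, so it is open.
Try {U1}:
  P1: blocked at fork node U1 ∈ conditioning set.
{U1} contains no descendant of U7 and blocks every backdoor path.
No other singleton works — e.g. {U5} leaves P1 open — so {U1} is the unique smallest valid adjustment set.

{U1}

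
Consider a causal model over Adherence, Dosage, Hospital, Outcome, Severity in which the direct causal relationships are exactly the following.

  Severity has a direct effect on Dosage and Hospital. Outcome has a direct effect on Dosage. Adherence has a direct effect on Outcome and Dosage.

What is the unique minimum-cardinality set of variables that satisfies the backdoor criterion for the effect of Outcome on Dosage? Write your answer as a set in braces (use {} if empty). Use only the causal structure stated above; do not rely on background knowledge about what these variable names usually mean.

{Adherence}

Variables eligible for adjustment (non-descendants of Outcome, excluding Outcome and Dosage): {Adherence, Hospital, Severity}.
Backdoor paths from Outcome to Dosage:
  P1: Outcome <- Adherence -> Dosage
The empty set is not sufficient: P1 (Outcome <- Adherence -> Dosage) has no collider blocking it and no conditioned non-collider, so it is open.
Try {Adherence}:
  P1: blocked at fork node Adherence ∈ conditioning set.
{Adherence} contains no descendant of Outcome and blocks every backdoor path.
No other singleton works — e.g. {Severity} leaves P1 open — so {Adherence} is the unique smallest valid adjustment set.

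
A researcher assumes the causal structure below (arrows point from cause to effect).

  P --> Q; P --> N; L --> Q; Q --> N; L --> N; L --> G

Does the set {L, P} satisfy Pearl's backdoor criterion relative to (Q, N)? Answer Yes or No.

Backdoor paths from Q to N (paths whose first edge points into Q):
  P1: Q <- P -> N
  P2: Q <- L -> N
Condition 1 (no descendant of Q in the set): holds — descendants of Q are {N}; none are in {L, P}.
Condition 2 (every backdoor path blocked by {L, P}):
  P1: blocked at fork node P ∈ conditioning set.
  P2: blocked at fork node L ∈ conditioning set.
{L, P} satisfies the backdoor criterion.

Yes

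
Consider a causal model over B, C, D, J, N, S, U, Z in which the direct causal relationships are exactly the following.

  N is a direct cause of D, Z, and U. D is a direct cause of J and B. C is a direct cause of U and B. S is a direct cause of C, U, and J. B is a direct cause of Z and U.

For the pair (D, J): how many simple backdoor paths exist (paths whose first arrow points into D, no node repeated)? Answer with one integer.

7

A backdoor path from D to J is any simple undirected path whose first edge points into D (i.e. leaves D via a parent).
Parents of D: {N}.
Enumerating:
  P1: D <- N -> Z <- B <- C <- S -> J
  P2: D <- N -> Z <- B <- C -> U <- S -> J
  P3: D <- N -> Z <- B -> U <- S -> J
  P4: D <- N -> Z <- B -> U <- C <- S -> J
  P5: D <- N -> U <- S -> J
  P6: D <- N -> U <- C <- S -> J
  P7: D <- N -> U <- B <- C <- S -> J
That exhausts the simple backdoor paths. Count: 7.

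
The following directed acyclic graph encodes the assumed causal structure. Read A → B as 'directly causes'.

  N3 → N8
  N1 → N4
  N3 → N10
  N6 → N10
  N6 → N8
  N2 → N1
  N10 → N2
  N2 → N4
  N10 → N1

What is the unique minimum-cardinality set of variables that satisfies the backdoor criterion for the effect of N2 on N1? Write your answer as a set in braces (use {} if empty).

{N10}

Variables eligible for adjustment (non-descendants of N2, excluding N2 and N1): {N10, N3, N6, N8}.
Backdoor paths from N2 to N1:
  P1: N2 <- N10 -> N1
The empty set is not sufficient: P1 (N2 <- N10 -> N1) has no collider blocking it and no conditioned non-collider, so it is open.
Try {N10}:
  P1: blocked at fork node N10 ∈ conditioning set.
{N10} contains no descendant of N2 and blocks every backdoor path.
No other singleton works — e.g. {N3} leaves P1 open — so {N10} is the unique smallest valid adjustment set.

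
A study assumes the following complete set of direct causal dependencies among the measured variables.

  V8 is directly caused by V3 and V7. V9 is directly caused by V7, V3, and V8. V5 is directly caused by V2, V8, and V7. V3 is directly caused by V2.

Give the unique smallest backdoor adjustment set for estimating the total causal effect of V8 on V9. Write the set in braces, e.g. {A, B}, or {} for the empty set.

{V3, V7}

Variables eligible for adjustment (non-descendants of V8, excluding V8 and V9): {V2, V3, V7}.
Backdoor paths from V8 to V9:
  P1: V8 <- V7 -> V5 <- V2 -> V3 -> V9
  P2: V8 <- V7 -> V9
  P3: V8 <- V3 <- V2 -> V5 <- V7 -> V9
  P4: V8 <- V3 -> V9
The empty set is not sufficient: P2 (V8 <- V7 -> V9) has no collider blocking it and no conditioned non-collider, so it is open.
Try {V3, V7}:
  P1: blocked at fork node V7 ∈ conditioning set.
  P2: blocked at fork node V7 ∈ conditioning set.
  P3: blocked at chain node V3 ∈ conditioning set.
  P4: blocked at fork node V3 ∈ conditioning set.
{V3, V7} contains no descendant of V8 and blocks every backdoor path.
Every element of {V3, V7} is needed (dropping V3 leaves P4 open; dropping V7 leaves P2 open), so no proper subset is valid.
Among all size-2 subsets of the eligible variables, only {V3, V7} blocks every backdoor path, so it is the unique smallest valid adjustment set.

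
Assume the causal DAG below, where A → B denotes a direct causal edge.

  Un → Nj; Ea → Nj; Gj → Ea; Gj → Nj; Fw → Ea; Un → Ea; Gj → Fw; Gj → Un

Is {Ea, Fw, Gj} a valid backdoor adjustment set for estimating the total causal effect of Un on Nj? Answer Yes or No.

No

Backdoor paths from Un to Nj (paths whose first edge points into Un):
  P1: Un <- Gj -> Fw -> Ea -> Nj
  P2: Un <- Gj -> Ea -> Nj
  P3: Un <- Gj -> Nj
Condition 1 (no descendant of Un in the set): FAILS — Ea is a descendant of Un.
Condition 2 (every backdoor path blocked by {Ea, Fw, Gj}):
  P1: blocked at fork node Gj ∈ conditioning set.
  P2: blocked at fork node Gj ∈ conditioning set.
  P3: blocked at fork node Gj ∈ conditioning set.
{Ea, Fw, Gj} does not satisfy the backdoor criterion.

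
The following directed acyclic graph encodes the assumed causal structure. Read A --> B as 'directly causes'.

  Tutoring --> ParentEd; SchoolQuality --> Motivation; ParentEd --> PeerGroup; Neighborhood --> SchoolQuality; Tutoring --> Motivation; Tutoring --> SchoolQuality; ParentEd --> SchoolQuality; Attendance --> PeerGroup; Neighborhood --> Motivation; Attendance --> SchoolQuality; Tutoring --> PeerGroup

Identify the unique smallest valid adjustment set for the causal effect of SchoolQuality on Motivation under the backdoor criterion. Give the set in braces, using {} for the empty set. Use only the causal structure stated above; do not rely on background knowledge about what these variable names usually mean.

Variables eligible for adjustment (non-descendants of SchoolQuality, excluding SchoolQuality and Motivation): {Attendance, Neighborhood, ParentEd, PeerGroup, Tutoring}.
Backdoor paths from SchoolQuality to Motivation:
  P1: SchoolQuality <- Tutoring -> Motivation
  P2: SchoolQuality <- ParentEd <- Tutoring -> Motivation
  P3: SchoolQuality <- ParentEd -> PeerGroup <- Tutoring -> Motivation
  P4: SchoolQuality <- Attendance -> PeerGroup <- Tutoring -> Motivation
  P5: SchoolQuality <- Attendance -> PeerGroup <- ParentEd <- Tutoring -> Motivation
  P6: SchoolQuality <- Neighborhood -> Motivation
The empty set is not sufficient: P1 (SchoolQuality <- Tutoring -> Motivation) has no collider blocking it and no conditioned non-collider, so it is open.
Try {Neighborhood, Tutoring}:
  P1: blocked at fork node Tutoring ∈ conditioning set.
  P2: blocked at fork node Tutoring ∈ conditioning set.
  P3: blocked at collider PeerGroup (neither it nor any descendant is in the conditioning set).
  P4: blocked at collider PeerGroup (neither it nor any descendant is in the conditioning set).
  P5: blocked at collider PeerGroup (neither it nor any descendant is in the conditioning set).
  P6: blocked at fork node Neighborhood ∈ conditioning set.
{Neighborhood, Tutoring} contains no descendant of SchoolQuality and blocks every backdoor path.
Every element of {Neighborhood, Tutoring} is needed (dropping Neighborhood leaves P6 open; dropping Tutoring leaves P1 open), so no proper subset is valid.
Among all size-2 subsets of the eligible variables, only {Neighborhood, Tutoring} blocks every backdoor path, so it is the unique smallest valid adjustment set.

{Neighborhood, Tutoring}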